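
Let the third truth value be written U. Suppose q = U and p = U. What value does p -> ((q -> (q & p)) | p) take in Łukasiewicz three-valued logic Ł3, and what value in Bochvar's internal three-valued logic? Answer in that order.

1; U

In Łukasiewicz three-valued logic Ł3: q & p = U & U = U
q -> (q & p) = U -> U = 1
(q -> (q & p)) | p = 1 | U = 1
p -> ((q -> (q & p)) | p) = U -> 1 = 1
In Bochvar's internal three-valued logic: q & p = U & U = U
q -> (q & p) = U -> U = U  [any arg is the third value ⇒ result is the third value]
(q -> (q & p)) | p = U | U = U
p -> ((q -> (q & p)) | p) = U -> U = U
They differ because Łukasiewicz three-valued logic Ł3 and Bochvar's internal three-valued logic treat U differently under the binary connectives.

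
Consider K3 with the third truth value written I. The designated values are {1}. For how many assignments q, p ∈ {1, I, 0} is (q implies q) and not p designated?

2

Designated under: (q=1, p=0); (q=0, p=0).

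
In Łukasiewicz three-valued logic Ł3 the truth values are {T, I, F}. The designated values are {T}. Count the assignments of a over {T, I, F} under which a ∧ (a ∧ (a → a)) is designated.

a=T: T ✓
a=I: I ·
a=F: F ·

1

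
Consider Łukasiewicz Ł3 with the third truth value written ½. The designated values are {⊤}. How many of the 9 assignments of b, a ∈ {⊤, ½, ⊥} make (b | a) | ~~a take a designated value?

Of the 9 assignments, 5 give a value in {⊤}.

5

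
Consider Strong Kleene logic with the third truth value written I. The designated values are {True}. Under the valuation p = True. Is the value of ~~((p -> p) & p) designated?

Yes

p -> p = True -> True = True
(p -> p) & p = True & True = True
~((p -> p) & p) = ~True = False
~~((p -> p) & p) = ~False = True
True ∈ {True}.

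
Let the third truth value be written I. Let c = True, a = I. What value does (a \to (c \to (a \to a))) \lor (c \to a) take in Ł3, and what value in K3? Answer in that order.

In Ł3: a \to a = I \to I = True  [min(1, 1−½+½)]
c \to (a \to a) = True \to True = True
a \to (c \to (a \to a)) = I \to True = True
c \to a = True \to I = I
(a \to (c \to (a \to a))) \lor (c \to a) = True \lor I = True
In K3: a \to a = I \to I = I  [\lnot I \lor I]
c \to (a \to a) = True \to I = I
a \to (c \to (a \to a)) = I \to I = I
c \to a = True \to I = I
(a \to (c \to (a \to a))) \lor (c \to a) = I \lor I = I
They differ because Ł3 and K3 treat I differently under implication.

True; I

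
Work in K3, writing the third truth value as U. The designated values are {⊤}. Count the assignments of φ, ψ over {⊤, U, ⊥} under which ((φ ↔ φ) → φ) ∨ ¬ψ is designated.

5

Of the 9 assignments, 5 give a value in {⊤}.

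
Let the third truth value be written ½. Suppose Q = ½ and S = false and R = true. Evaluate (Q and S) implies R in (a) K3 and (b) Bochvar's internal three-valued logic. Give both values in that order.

true; ½

In K3: Q and S = ½ and false = false
(Q and S) implies R = false implies true = true
In Bochvar's internal three-valued logic: Q and S = ½ and false = ½
(Q and S) implies R = ½ implies true = ½  [any arg is the third value ⇒ result is the third value]
They differ because K3 and Bochvar's internal three-valued logic treat ½ differently under the binary connectives.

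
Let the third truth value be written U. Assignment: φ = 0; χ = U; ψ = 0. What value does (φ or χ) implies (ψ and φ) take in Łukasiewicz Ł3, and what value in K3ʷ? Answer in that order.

In Łukasiewicz Ł3: φ or χ = 0 or U = U
ψ and φ = 0 and 0 = 0
(φ or χ) implies (ψ and φ) = U implies 0 = U  [min(1, 1−½+0)]
In K3ʷ: φ or χ = 0 or U = U
ψ and φ = 0 and 0 = 0
(φ or χ) implies (ψ and φ) = U implies 0 = U  [any arg is the third value ⇒ result is the third value]

U; U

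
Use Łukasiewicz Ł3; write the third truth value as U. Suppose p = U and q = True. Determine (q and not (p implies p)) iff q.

False

p implies p = U implies U = True  [min(1, 1−½+½)]
not (p implies p) = not True = False
q and not (p implies p) = True and False = False
(q and not (p implies p)) iff q = False iff True = False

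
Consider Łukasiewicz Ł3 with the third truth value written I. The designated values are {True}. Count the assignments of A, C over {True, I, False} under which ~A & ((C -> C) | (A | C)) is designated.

3

Designated under: (A=False, C=True); (A=False, C=I); (A=False, C=False).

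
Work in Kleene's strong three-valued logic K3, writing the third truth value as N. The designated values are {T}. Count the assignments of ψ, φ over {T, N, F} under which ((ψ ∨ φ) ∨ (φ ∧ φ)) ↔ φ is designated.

Designated under: (ψ=T, φ=T); (ψ=N, φ=T); (ψ=F, φ=T); (ψ=F, φ=F).

4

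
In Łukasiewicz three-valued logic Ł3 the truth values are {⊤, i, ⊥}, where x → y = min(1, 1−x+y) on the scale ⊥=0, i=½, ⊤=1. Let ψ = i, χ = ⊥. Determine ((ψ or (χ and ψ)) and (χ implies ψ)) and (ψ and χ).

χ and ψ = ⊥ and i = ⊥
ψ or (χ and ψ) = i or ⊥ = i
χ implies ψ = ⊥ implies i = ⊤  [min(1, 1−0+½)]
(ψ or (χ and ψ)) and (χ implies ψ) = i and ⊤ = i
ψ and χ = i and ⊥ = ⊥
((ψ or (χ and ψ)) and (χ implies ψ)) and (ψ and χ) = i and ⊥ = ⊥

⊥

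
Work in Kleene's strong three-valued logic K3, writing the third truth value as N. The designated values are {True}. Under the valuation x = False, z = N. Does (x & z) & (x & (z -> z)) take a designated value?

No

x & z = False & N = False
z -> z = N -> N = N  [~N | N]
x & (z -> z) = False & N = False
(x & z) & (x & (z -> z)) = False & False = False
False ∉ {True}.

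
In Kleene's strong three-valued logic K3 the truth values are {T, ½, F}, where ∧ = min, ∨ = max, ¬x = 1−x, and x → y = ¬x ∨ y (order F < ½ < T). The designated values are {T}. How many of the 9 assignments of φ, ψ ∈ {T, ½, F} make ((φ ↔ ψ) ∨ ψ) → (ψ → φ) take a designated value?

Of the 9 assignments, 5 give a value in {T}.

5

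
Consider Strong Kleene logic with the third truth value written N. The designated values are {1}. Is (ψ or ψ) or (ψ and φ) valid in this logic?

No

Countermodel: ψ=N, φ=1 gives N, which is not designated.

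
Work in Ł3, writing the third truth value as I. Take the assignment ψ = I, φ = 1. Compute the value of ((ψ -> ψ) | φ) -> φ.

ψ -> ψ = I -> I = 1  [min(1, 1−½+½)]
(ψ -> ψ) | φ = 1 | 1 = 1
((ψ -> ψ) | φ) -> φ = 1 -> 1 = 1

1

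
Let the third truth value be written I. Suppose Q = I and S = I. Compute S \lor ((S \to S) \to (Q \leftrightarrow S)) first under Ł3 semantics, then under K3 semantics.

true; I

In Ł3: S \to S = I \to I = true  [min(1, 1−½+½)]
Q \leftrightarrow S = I \leftrightarrow I = true
(S \to S) \to (Q \leftrightarrow S) = true \to true = true
S \lor ((S \to S) \to (Q \leftrightarrow S)) = I \lor true = true
In K3: S \to S = I \to I = I  [\lnot I \lor I]
Q \leftrightarrow S = I \leftrightarrow I = I
(S \to S) \to (Q \leftrightarrow S) = I \to I = I
S \lor ((S \to S) \to (Q \leftrightarrow S)) = I \lor I = I
They differ because Ł3 and K3 treat I differently under implication.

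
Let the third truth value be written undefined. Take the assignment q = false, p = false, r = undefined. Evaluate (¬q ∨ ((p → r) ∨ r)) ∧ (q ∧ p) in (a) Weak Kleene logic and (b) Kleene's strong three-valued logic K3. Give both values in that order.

undefined; false

In Weak Kleene logic: ¬q = ¬false = true
p → r = false → undefined = undefined  [any arg is the third value ⇒ result is the third value]
(p → r) ∨ r = undefined ∨ undefined = undefined
¬q ∨ ((p → r) ∨ r) = true ∨ undefined = undefined
q ∧ p = false ∧ false = false
(¬q ∨ ((p → r) ∨ r)) ∧ (q ∧ p) = undefined ∧ false = undefined
In Kleene's strong three-valued logic K3: ¬q = ¬false = true
p → r = false → undefined = true  [¬false ∨ undefined]
(p → r) ∨ r = true ∨ undefined = true
¬q ∨ ((p → r) ∨ r) = true ∨ true = true
q ∧ p = false ∧ false = false
(¬q ∨ ((p → r) ∨ r)) ∧ (q ∧ p) = true ∧ false = false
They differ because Weak Kleene logic and Kleene's strong three-valued logic K3 treat undefined differently under the binary connectives.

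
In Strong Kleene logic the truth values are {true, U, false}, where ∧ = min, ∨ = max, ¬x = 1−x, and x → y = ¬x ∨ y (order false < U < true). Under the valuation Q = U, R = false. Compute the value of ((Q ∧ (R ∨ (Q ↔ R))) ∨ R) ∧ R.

false

Q ↔ R = U ↔ false = U
R ∨ (Q ↔ R) = false ∨ U = U
Q ∧ (R ∨ (Q ↔ R)) = U ∧ U = U
(Q ∧ (R ∨ (Q ↔ R))) ∨ R = U ∨ false = U
((Q ∧ (R ∨ (Q ↔ R))) ∨ R) ∧ R = U ∧ false = false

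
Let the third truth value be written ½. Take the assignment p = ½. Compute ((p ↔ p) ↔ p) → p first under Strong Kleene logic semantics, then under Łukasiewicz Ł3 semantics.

½; 1

In Strong Kleene logic: p ↔ p = ½ ↔ ½ = ½
(p ↔ p) ↔ p = ½ ↔ ½ = ½
((p ↔ p) ↔ p) → p = ½ → ½ = ½  [¬½ ∨ ½]
In Łukasiewicz Ł3: p ↔ p = ½ ↔ ½ = 1
(p ↔ p) ↔ p = 1 ↔ ½ = ½
((p ↔ p) ↔ p) → p = ½ → ½ = 1
They differ because Strong Kleene logic and Łukasiewicz Ł3 treat ½ differently under implication.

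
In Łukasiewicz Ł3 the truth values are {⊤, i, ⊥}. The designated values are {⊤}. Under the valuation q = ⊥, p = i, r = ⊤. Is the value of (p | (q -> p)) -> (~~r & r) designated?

Yes

q -> p = ⊥ -> i = ⊤  [min(1, 1−0+½)]
p | (q -> p) = i | ⊤ = ⊤
~r = ~⊤ = ⊥
~~r = ~⊥ = ⊤
~~r & r = ⊤ & ⊤ = ⊤
(p | (q -> p)) -> (~~r & r) = ⊤ -> ⊤ = ⊤
⊤ ∈ {⊤}.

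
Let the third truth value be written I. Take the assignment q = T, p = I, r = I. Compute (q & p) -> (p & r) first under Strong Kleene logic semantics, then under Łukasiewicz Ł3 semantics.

In Strong Kleene logic: q & p = T & I = I
p & r = I & I = I
(q & p) -> (p & r) = I -> I = I  [~I | I]
In Łukasiewicz Ł3: q & p = T & I = I
p & r = I & I = I
(q & p) -> (p & r) = I -> I = T
They differ because Strong Kleene logic and Łukasiewicz Ł3 treat I differently under implication.

I; T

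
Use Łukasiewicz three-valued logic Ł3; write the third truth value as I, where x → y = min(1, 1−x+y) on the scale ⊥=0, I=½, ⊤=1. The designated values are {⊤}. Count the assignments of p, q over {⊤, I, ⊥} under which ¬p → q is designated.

Of the 9 assignments, 6 give a value in {⊤}.

6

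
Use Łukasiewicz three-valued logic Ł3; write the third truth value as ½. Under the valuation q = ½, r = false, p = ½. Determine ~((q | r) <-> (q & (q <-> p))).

q | r = ½ | false = ½
q <-> p = ½ <-> ½ = true  [1 − |½−½|]
q & (q <-> p) = ½ & true = ½
(q | r) <-> (q & (q <-> p)) = ½ <-> ½ = true
~((q | r) <-> (q & (q <-> p))) = ~true = false

false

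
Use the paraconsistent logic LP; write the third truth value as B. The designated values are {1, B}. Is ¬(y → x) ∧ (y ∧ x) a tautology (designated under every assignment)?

No

Countermodel: y=1, x=1 gives 0, which is not designated.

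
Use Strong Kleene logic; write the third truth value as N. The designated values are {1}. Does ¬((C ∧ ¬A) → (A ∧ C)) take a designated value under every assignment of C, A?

Countermodel: C=1, A=1 gives 0, which is not designated.

No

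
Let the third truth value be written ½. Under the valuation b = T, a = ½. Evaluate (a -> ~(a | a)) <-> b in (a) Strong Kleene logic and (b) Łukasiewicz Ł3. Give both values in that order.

½; T

In Strong Kleene logic: a | a = ½ | ½ = ½
~(a | a) = ~½ = ½
a -> ~(a | a) = ½ -> ½ = ½  [~½ | ½]
(a -> ~(a | a)) <-> b = ½ <-> T = ½
In Łukasiewicz Ł3: a | a = ½ | ½ = ½
~(a | a) = ~½ = ½
a -> ~(a | a) = ½ -> ½ = T  [min(1, 1−½+½)]
(a -> ~(a | a)) <-> b = T <-> T = T
They differ because Strong Kleene logic and Łukasiewicz Ł3 treat ½ differently under implication.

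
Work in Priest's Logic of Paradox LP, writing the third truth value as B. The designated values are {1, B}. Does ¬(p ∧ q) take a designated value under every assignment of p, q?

Countermodel: p=1, q=1 gives 0, which is not designated.

No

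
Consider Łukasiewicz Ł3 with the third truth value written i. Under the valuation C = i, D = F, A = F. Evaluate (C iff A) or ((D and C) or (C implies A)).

i

C iff A = i iff F = i  [1 − |½−0|]
D and C = F and i = F
C implies A = i implies F = i
(D and C) or (C implies A) = F or i = i
(C iff A) or ((D and C) or (C implies A)) = i or i = i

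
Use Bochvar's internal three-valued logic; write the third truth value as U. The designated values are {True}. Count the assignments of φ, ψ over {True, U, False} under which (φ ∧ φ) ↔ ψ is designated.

Designated under: (φ=True, ψ=True); (φ=False, ψ=False).

2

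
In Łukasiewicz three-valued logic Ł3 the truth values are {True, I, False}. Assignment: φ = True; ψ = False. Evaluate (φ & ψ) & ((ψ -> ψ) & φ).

False

φ & ψ = True & False = False
ψ -> ψ = False -> False = True
(ψ -> ψ) & φ = True & True = True
(φ & ψ) & ((ψ -> ψ) & φ) = False & True = False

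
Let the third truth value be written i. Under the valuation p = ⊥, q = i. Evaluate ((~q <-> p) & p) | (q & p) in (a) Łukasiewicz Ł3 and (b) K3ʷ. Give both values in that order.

⊥; i

In Łukasiewicz Ł3: ~q = ~i = i
~q <-> p = i <-> ⊥ = i  [1 − |½−0|]
(~q <-> p) & p = i & ⊥ = ⊥
q & p = i & ⊥ = ⊥
((~q <-> p) & p) | (q & p) = ⊥ | ⊥ = ⊥
In K3ʷ: ~q = ~i = i
~q <-> p = i <-> ⊥ = i
(~q <-> p) & p = i & ⊥ = i
q & p = i & ⊥ = i
((~q <-> p) & p) | (q & p) = i | i = i
They differ because Łukasiewicz Ł3 and K3ʷ treat i differently under the binary connectives.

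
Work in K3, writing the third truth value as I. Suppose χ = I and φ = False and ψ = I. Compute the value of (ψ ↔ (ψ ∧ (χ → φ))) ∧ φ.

False

χ → φ = I → False = I  [¬I ∨ False]
ψ ∧ (χ → φ) = I ∧ I = I
ψ ↔ (ψ ∧ (χ → φ)) = I ↔ I = I
(ψ ↔ (ψ ∧ (χ → φ))) ∧ φ = I ∧ False = False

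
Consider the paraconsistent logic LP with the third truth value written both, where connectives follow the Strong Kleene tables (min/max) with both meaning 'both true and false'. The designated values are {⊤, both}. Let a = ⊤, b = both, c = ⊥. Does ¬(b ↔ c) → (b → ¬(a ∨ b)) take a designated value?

Yes

b ↔ c = both ↔ ⊥ = both
¬(b ↔ c) = ¬both = both
a ∨ b = ⊤ ∨ both = ⊤
¬(a ∨ b) = ¬⊤ = ⊥
b → ¬(a ∨ b) = both → ⊥ = both  [¬both ∨ ⊥]
¬(b ↔ c) → (b → ¬(a ∨ b)) = both → both = both
both ∈ {⊤, both}.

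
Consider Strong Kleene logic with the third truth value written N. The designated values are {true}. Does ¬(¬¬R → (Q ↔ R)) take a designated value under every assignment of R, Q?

No

Countermodel: R=true, Q=true gives false, which is not designated.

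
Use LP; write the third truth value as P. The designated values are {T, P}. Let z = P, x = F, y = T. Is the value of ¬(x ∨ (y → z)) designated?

y → z = T → P = P
x ∨ (y → z) = F ∨ P = P
¬(x ∨ (y → z)) = ¬P = P
P ∈ {T, P}.

Yes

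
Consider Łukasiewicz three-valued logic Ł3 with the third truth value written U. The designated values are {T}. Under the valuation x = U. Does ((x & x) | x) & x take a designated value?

x & x = U & U = U
(x & x) | x = U | U = U
((x & x) | x) & x = U & U = U
U ∉ {T}.

No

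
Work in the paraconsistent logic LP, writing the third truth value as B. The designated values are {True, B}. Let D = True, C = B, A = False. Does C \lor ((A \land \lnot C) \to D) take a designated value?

\lnot C = \lnot B = B
A \land \lnot C = False \land B = False
(A \land \lnot C) \to D = False \to True = True
C \lor ((A \land \lnot C) \to D) = B \lor True = True
True ∈ {True, B}.

Yes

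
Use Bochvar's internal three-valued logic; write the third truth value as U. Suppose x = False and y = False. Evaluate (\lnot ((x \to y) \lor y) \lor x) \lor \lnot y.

x \to y = False \to False = True
(x \to y) \lor y = True \lor False = True
\lnot ((x \to y) \lor y) = \lnot True = False
\lnot ((x \to y) \lor y) \lor x = False \lor False = False
\lnot y = \lnot False = True
(\lnot ((x \to y) \lor y) \lor x) \lor \lnot y = False \lor True = True

True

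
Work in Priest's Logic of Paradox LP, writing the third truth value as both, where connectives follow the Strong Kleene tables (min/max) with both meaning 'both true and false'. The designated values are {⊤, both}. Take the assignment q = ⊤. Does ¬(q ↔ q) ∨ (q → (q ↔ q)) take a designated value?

q ↔ q = ⊤ ↔ ⊤ = ⊤
¬(q ↔ q) = ¬⊤ = ⊥
q ↔ q = ⊤ ↔ ⊤ = ⊤
q → (q ↔ q) = ⊤ → ⊤ = ⊤
¬(q ↔ q) ∨ (q → (q ↔ q)) = ⊥ ∨ ⊤ = ⊤
⊤ ∈ {⊤, both}.

Yes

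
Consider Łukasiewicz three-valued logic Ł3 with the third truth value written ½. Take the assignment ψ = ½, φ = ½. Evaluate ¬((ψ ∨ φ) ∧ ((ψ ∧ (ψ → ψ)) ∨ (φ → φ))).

½

ψ ∨ φ = ½ ∨ ½ = ½
ψ → ψ = ½ → ½ = True
ψ ∧ (ψ → ψ) = ½ ∧ True = ½
φ → φ = ½ → ½ = True
(ψ ∧ (ψ → ψ)) ∨ (φ → φ) = ½ ∨ True = True
(ψ ∨ φ) ∧ ((ψ ∧ (ψ → ψ)) ∨ (φ → φ)) = ½ ∧ True = ½
¬((ψ ∨ φ) ∧ ((ψ ∧ (ψ → ψ)) ∨ (φ → φ))) = ¬½ = ½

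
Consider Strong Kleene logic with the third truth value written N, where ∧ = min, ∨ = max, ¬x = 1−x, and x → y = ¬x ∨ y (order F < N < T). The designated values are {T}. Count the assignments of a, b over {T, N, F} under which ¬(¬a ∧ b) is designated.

Of the 9 assignments, 5 give a value in {T}.

5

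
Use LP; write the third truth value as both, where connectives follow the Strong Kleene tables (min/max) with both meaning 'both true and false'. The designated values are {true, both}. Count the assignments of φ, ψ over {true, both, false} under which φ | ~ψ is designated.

Of the 9 assignments, 8 give a value in {true, both}.

8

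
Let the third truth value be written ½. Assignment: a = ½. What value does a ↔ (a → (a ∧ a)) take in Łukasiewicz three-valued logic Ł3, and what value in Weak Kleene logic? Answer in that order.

½; ½

In Łukasiewicz three-valued logic Ł3: a ∧ a = ½ ∧ ½ = ½
a → (a ∧ a) = ½ → ½ = 1  [min(1, 1−½+½)]
a ↔ (a → (a ∧ a)) = ½ ↔ 1 = ½
In Weak Kleene logic: a ∧ a = ½ ∧ ½ = ½
a → (a ∧ a) = ½ → ½ = ½  [any arg is the third value ⇒ result is the third value]
a ↔ (a → (a ∧ a)) = ½ ↔ ½ = ½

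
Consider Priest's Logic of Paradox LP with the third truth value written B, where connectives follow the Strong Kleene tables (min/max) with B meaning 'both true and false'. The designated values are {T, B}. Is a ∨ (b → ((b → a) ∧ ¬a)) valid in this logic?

Countermodel: a=F, b=T gives F, which is not designated.

No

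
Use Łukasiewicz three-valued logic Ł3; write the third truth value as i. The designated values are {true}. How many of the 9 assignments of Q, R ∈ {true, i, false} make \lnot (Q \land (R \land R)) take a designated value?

5

Of the 9 assignments, 5 give a value in {true}.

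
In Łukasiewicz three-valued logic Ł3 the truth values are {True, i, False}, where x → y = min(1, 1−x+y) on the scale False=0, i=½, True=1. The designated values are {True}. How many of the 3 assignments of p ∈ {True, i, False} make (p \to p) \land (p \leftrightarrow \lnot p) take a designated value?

1

p=True: False ·
p=i: True ✓
p=False: False ·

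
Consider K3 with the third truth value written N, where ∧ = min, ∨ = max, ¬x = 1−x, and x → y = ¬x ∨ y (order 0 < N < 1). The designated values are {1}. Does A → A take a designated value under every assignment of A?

Countermodel: A=N gives N, which is not designated.

No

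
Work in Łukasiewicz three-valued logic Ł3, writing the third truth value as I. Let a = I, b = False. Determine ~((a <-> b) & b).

True

a <-> b = I <-> False = I  [1 − |½−0|]
(a <-> b) & b = I & False = False
~((a <-> b) & b) = ~False = True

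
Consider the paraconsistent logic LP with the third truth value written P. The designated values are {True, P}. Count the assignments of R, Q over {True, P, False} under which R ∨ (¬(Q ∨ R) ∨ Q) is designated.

Of the 9 assignments, 9 give a value in {True, P}.

9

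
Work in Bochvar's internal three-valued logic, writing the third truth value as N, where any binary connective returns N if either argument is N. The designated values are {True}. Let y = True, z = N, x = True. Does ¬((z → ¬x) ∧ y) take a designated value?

No

¬x = ¬True = False
z → ¬x = N → False = N  [any arg is the third value ⇒ result is the third value]
(z → ¬x) ∧ y = N ∧ True = N
¬((z → ¬x) ∧ y) = ¬N = N
N ∉ {True}.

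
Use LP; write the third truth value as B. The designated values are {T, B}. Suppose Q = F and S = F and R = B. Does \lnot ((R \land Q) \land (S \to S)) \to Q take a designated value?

R \land Q = B \land F = F
S \to S = F \to F = T
(R \land Q) \land (S \to S) = F \land T = F
\lnot ((R \land Q) \land (S \to S)) = \lnot F = T
\lnot ((R \land Q) \land (S \to S)) \to Q = T \to F = F
F ∉ {T, B}.

No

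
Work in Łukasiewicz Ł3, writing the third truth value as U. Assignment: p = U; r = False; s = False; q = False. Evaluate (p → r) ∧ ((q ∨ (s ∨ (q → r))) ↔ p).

p → r = U → False = U
q → r = False → False = True
s ∨ (q → r) = False ∨ True = True
q ∨ (s ∨ (q → r)) = False ∨ True = True
(q ∨ (s ∨ (q → r))) ↔ p = True ↔ U = U
(p → r) ∧ ((q ∨ (s ∨ (q → r))) ↔ p) = U ∧ U = U

U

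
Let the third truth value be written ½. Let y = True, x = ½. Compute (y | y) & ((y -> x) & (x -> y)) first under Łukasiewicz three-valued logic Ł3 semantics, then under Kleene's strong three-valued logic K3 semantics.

½; ½

In Łukasiewicz three-valued logic Ł3: y | y = True | True = True
y -> x = True -> ½ = ½
x -> y = ½ -> True = True
(y -> x) & (x -> y) = ½ & True = ½
(y | y) & ((y -> x) & (x -> y)) = True & ½ = ½
In Kleene's strong three-valued logic K3: y | y = True | True = True
y -> x = True -> ½ = ½  [~True | ½]
x -> y = ½ -> True = True
(y -> x) & (x -> y) = ½ & True = ½
(y | y) & ((y -> x) & (x -> y)) = True & ½ = ½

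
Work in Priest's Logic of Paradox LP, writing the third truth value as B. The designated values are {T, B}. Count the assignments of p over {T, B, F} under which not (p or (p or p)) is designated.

2

p=T: F ·
p=B: B ✓
p=F: T ✓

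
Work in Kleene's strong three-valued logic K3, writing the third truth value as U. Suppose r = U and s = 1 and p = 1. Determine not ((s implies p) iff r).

s implies p = 1 implies 1 = 1
(s implies p) iff r = 1 iff U = U
not ((s implies p) iff r) = not U = U

U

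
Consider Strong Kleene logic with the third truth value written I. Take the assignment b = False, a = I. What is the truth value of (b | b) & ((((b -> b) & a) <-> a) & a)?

b | b = False | False = False
b -> b = False -> False = True
(b -> b) & a = True & I = I
((b -> b) & a) <-> a = I <-> I = I
(((b -> b) & a) <-> a) & a = I & I = I
(b | b) & ((((b -> b) & a) <-> a) & a) = False & I = False

False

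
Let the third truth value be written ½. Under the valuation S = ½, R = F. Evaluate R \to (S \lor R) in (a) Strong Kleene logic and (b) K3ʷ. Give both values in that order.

In Strong Kleene logic: S \lor R = ½ \lor F = ½
R \to (S \lor R) = F \to ½ = T
In K3ʷ: S \lor R = ½ \lor F = ½
R \to (S \lor R) = F \to ½ = ½  [any arg is the third value ⇒ result is the third value]
They differ because Strong Kleene logic and K3ʷ treat ½ differently under the binary connectives.

T; ½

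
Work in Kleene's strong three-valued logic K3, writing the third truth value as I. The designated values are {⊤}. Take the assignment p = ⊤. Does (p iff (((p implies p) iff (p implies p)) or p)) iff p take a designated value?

Yes

p implies p = ⊤ implies ⊤ = ⊤
p implies p = ⊤ implies ⊤ = ⊤
(p implies p) iff (p implies p) = ⊤ iff ⊤ = ⊤
((p implies p) iff (p implies p)) or p = ⊤ or ⊤ = ⊤
p iff (((p implies p) iff (p implies p)) or p) = ⊤ iff ⊤ = ⊤
(p iff (((p implies p) iff (p implies p)) or p)) iff p = ⊤ iff ⊤ = ⊤
⊤ ∈ {⊤}.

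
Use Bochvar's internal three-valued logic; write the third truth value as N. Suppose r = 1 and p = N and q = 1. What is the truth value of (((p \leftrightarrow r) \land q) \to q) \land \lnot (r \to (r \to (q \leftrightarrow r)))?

N

p \leftrightarrow r = N \leftrightarrow 1 = N
(p \leftrightarrow r) \land q = N \land 1 = N
((p \leftrightarrow r) \land q) \to q = N \to 1 = N
q \leftrightarrow r = 1 \leftrightarrow 1 = 1
r \to (q \leftrightarrow r) = 1 \to 1 = 1
r \to (r \to (q \leftrightarrow r)) = 1 \to 1 = 1
\lnot (r \to (r \to (q \leftrightarrow r))) = \lnot 1 = 0
(((p \leftrightarrow r) \land q) \to q) \land \lnot (r \to (r \to (q \leftrightarrow r))) = N \land 0 = N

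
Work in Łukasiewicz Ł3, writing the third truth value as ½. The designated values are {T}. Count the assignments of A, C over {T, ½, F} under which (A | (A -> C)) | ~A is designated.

Of the 9 assignments, 8 give a value in {T}.

8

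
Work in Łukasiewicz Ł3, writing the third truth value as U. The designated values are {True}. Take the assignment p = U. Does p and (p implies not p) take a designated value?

No

not p = not U = U
p implies not p = U implies U = True
p and (p implies not p) = U and True = U
U ∉ {True}.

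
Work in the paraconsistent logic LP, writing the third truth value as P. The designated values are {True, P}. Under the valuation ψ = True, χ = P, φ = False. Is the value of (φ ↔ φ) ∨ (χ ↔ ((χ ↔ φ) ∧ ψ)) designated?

Yes

φ ↔ φ = False ↔ False = True
χ ↔ φ = P ↔ False = P
(χ ↔ φ) ∧ ψ = P ∧ True = P
χ ↔ ((χ ↔ φ) ∧ ψ) = P ↔ P = P
(φ ↔ φ) ∨ (χ ↔ ((χ ↔ φ) ∧ ψ)) = True ∨ P = True
True ∈ {True, P}.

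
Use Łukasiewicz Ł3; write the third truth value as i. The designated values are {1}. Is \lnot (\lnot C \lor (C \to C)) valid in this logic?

Countermodel: C=1 gives 0, which is not designated.

No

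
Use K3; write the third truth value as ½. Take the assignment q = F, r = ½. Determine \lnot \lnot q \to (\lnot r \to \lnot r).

\lnot q = \lnot F = T
\lnot \lnot q = \lnot T = F
\lnot r = \lnot ½ = ½
\lnot r = \lnot ½ = ½
\lnot r \to \lnot r = ½ \to ½ = ½  [\lnot ½ \lor ½]
\lnot \lnot q \to (\lnot r \to \lnot r) = F \to ½ = T

T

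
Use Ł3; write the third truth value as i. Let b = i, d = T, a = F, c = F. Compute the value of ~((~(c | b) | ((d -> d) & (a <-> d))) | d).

F

c | b = F | i = i
~(c | b) = ~i = i
d -> d = T -> T = T
a <-> d = F <-> T = F
(d -> d) & (a <-> d) = T & F = F
~(c | b) | ((d -> d) & (a <-> d)) = i | F = i
(~(c | b) | ((d -> d) & (a <-> d))) | d = i | T = T
~((~(c | b) | ((d -> d) & (a <-> d))) | d) = ~T = F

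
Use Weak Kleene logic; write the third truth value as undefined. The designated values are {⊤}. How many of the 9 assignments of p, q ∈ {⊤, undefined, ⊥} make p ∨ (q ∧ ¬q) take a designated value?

2

Designated under: (p=⊤, q=⊤); (p=⊤, q=⊥).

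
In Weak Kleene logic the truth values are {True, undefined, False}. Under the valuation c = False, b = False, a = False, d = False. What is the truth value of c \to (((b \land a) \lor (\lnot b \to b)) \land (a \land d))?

b \land a = False \land False = False
\lnot b = \lnot False = True
\lnot b \to b = True \to False = False
(b \land a) \lor (\lnot b \to b) = False \lor False = False
a \land d = False \land False = False
((b \land a) \lor (\lnot b \to b)) \land (a \land d) = False \land False = False
c \to (((b \land a) \lor (\lnot b \to b)) \land (a \land d)) = False \to False = True

True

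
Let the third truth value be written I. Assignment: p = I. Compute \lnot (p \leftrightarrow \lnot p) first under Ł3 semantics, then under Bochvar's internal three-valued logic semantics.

⊥; I

In Ł3: \lnot p = \lnot I = I
p \leftrightarrow \lnot p = I \leftrightarrow I = ⊤  [1 − |½−½|]
\lnot (p \leftrightarrow \lnot p) = \lnot ⊤ = ⊥
In Bochvar's internal three-valued logic: \lnot p = \lnot I = I
p \leftrightarrow \lnot p = I \leftrightarrow I = I
\lnot (p \leftrightarrow \lnot p) = \lnot I = I
They differ because Ł3 and Bochvar's internal three-valued logic treat I differently under the binary connectives.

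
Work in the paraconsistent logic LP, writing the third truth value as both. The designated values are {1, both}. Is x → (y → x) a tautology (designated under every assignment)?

Yes

Every assignment of x, y over {1, both, 0} gives a value in {1, both}.
In particular, with x=both, y=both: x → (y → x) = both.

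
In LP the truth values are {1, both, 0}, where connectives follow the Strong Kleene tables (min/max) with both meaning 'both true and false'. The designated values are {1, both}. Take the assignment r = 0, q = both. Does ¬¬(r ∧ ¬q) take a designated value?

No

¬q = ¬both = both
r ∧ ¬q = 0 ∧ both = 0
¬(r ∧ ¬q) = ¬0 = 1
¬¬(r ∧ ¬q) = ¬1 = 0
0 ∉ {1, both}.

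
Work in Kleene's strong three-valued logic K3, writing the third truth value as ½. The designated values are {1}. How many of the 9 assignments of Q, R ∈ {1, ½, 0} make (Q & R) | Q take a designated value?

Designated under: (Q=1, R=1); (Q=1, R=½); (Q=1, R=0).

3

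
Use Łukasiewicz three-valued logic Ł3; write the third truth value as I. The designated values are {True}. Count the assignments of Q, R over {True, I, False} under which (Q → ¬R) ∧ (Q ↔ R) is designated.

Designated under: (Q=I, R=I); (Q=False, R=False).

2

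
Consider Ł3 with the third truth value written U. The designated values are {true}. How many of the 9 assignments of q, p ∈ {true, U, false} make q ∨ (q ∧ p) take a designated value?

3

Designated under: (q=true, p=true); (q=true, p=U); (q=true, p=false).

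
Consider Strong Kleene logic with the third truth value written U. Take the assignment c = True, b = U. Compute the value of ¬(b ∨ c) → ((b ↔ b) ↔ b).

b ∨ c = U ∨ True = True
¬(b ∨ c) = ¬True = False
b ↔ b = U ↔ U = U
(b ↔ b) ↔ b = U ↔ U = U
¬(b ∨ c) → ((b ↔ b) ↔ b) = False → U = True  [¬False ∨ U]

True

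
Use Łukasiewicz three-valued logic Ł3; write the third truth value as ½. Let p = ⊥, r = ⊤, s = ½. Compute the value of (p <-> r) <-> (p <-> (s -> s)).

⊤

p <-> r = ⊥ <-> ⊤ = ⊥
s -> s = ½ -> ½ = ⊤  [min(1, 1−½+½)]
p <-> (s -> s) = ⊥ <-> ⊤ = ⊥
(p <-> r) <-> (p <-> (s -> s)) = ⊥ <-> ⊥ = ⊤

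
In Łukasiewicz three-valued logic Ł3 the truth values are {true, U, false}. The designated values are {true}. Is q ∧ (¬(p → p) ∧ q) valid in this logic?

No

Countermodel: q=true, p=true gives false, which is not designated.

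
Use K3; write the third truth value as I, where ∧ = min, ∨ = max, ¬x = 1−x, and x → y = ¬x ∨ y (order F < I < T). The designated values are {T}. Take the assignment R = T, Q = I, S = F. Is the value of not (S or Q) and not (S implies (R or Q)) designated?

No

S or Q = F or I = I
not (S or Q) = not I = I
R or Q = T or I = T
S implies (R or Q) = F implies T = T
not (S implies (R or Q)) = not T = F
not (S or Q) and not (S implies (R or Q)) = I and F = F
F ∉ {T}.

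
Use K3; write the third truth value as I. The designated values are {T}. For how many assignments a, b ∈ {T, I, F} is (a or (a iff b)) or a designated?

4

Designated under: (a=T, b=T); (a=T, b=I); (a=T, b=F); (a=F, b=F).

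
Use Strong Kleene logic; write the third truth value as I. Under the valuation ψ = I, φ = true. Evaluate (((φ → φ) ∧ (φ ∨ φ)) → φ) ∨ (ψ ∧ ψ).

φ → φ = true → true = true
φ ∨ φ = true ∨ true = true
(φ → φ) ∧ (φ ∨ φ) = true ∧ true = true
((φ → φ) ∧ (φ ∨ φ)) → φ = true → true = true
ψ ∧ ψ = I ∧ I = I
(((φ → φ) ∧ (φ ∨ φ)) → φ) ∨ (ψ ∧ ψ) = true ∨ I = true

true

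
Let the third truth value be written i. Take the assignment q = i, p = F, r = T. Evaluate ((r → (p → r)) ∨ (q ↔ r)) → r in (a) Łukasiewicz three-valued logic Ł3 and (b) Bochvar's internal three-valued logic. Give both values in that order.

T; i

In Łukasiewicz three-valued logic Ł3: p → r = F → T = T
r → (p → r) = T → T = T
q ↔ r = i ↔ T = i
(r → (p → r)) ∨ (q ↔ r) = T ∨ i = T
((r → (p → r)) ∨ (q ↔ r)) → r = T → T = T
In Bochvar's internal three-valued logic: p → r = F → T = T
r → (p → r) = T → T = T
q ↔ r = i ↔ T = i
(r → (p → r)) ∨ (q ↔ r) = T ∨ i = i
((r → (p → r)) ∨ (q ↔ r)) → r = i → T = i
They differ because Łukasiewicz three-valued logic Ł3 and Bochvar's internal three-valued logic treat i differently under the binary connectives.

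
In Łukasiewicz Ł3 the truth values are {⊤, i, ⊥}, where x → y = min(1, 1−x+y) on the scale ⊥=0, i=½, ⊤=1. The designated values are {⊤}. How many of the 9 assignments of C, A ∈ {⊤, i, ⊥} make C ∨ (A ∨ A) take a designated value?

5

Of the 9 assignments, 5 give a value in {⊤}.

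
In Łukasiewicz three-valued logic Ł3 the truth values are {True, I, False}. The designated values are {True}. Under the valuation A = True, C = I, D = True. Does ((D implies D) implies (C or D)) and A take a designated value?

D implies D = True implies True = True
C or D = I or True = True
(D implies D) implies (C or D) = True implies True = True
((D implies D) implies (C or D)) and A = True and True = True
True ∈ {True}.

Yes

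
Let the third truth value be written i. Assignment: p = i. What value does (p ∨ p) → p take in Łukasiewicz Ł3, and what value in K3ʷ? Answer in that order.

In Łukasiewicz Ł3: p ∨ p = i ∨ i = i
(p ∨ p) → p = i → i = true  [min(1, 1−½+½)]
In K3ʷ: p ∨ p = i ∨ i = i
(p ∨ p) → p = i → i = i  [any arg is the third value ⇒ result is the third value]
They differ because Łukasiewicz Ł3 and K3ʷ treat i differently under the binary connectives.

true; i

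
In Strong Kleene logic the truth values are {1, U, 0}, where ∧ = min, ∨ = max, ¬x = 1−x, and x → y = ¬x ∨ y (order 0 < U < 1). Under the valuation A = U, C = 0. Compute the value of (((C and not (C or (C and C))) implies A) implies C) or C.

0

C and C = 0 and 0 = 0
C or (C and C) = 0 or 0 = 0
not (C or (C and C)) = not 0 = 1
C and not (C or (C and C)) = 0 and 1 = 0
(C and not (C or (C and C))) implies A = 0 implies U = 1  [not 0 or U]
((C and not (C or (C and C))) implies A) implies C = 1 implies 0 = 0
(((C and not (C or (C and C))) implies A) implies C) or C = 0 or 0 = 0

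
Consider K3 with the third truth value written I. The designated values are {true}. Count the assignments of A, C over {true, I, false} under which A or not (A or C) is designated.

Designated under: (A=true, C=true); (A=true, C=I); (A=true, C=false); (A=false, C=false).

4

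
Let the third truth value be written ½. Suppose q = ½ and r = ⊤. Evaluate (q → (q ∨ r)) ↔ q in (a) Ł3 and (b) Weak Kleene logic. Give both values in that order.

In Ł3: q ∨ r = ½ ∨ ⊤ = ⊤
q → (q ∨ r) = ½ → ⊤ = ⊤
(q → (q ∨ r)) ↔ q = ⊤ ↔ ½ = ½
In Weak Kleene logic: q ∨ r = ½ ∨ ⊤ = ½
q → (q ∨ r) = ½ → ½ = ½  [any arg is the third value ⇒ result is the third value]
(q → (q ∨ r)) ↔ q = ½ ↔ ½ = ½

½; ½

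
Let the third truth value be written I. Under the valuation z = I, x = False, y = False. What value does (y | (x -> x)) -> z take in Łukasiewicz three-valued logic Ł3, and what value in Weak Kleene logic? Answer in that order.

In Łukasiewicz three-valued logic Ł3: x -> x = False -> False = True
y | (x -> x) = False | True = True
(y | (x -> x)) -> z = True -> I = I  [min(1, 1−1+½)]
In Weak Kleene logic: x -> x = False -> False = True
y | (x -> x) = False | True = True
(y | (x -> x)) -> z = True -> I = I

I; I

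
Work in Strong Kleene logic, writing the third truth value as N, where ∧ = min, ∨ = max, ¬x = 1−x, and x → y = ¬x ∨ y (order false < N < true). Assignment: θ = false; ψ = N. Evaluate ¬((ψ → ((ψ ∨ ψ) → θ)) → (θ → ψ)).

false

ψ ∨ ψ = N ∨ N = N
(ψ ∨ ψ) → θ = N → false = N  [¬N ∨ false]
ψ → ((ψ ∨ ψ) → θ) = N → N = N
θ → ψ = false → N = true
(ψ → ((ψ ∨ ψ) → θ)) → (θ → ψ) = N → true = true
¬((ψ → ((ψ ∨ ψ) → θ)) → (θ → ψ)) = ¬true = false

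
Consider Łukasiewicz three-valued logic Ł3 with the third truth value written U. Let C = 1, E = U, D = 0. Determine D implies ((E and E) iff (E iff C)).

E and E = U and U = U
E iff C = U iff 1 = U
(E and E) iff (E iff C) = U iff U = 1
D implies ((E and E) iff (E iff C)) = 0 implies 1 = 1

1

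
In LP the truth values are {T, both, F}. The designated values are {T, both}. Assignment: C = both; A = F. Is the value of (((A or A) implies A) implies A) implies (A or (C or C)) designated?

Yes

A or A = F or F = F
(A or A) implies A = F implies F = T
((A or A) implies A) implies A = T implies F = F
C or C = both or both = both
A or (C or C) = F or both = both
(((A or A) implies A) implies A) implies (A or (C or C)) = F implies both = T
T ∈ {T, both}.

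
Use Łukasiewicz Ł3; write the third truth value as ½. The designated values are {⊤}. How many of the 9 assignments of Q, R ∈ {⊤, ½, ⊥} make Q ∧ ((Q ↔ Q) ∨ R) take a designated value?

Designated under: (Q=⊤, R=⊤); (Q=⊤, R=½); (Q=⊤, R=⊥).

3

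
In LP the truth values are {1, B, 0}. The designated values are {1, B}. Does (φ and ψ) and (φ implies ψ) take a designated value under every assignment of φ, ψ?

No

Countermodel: φ=1, ψ=0 gives 0, which is not designated.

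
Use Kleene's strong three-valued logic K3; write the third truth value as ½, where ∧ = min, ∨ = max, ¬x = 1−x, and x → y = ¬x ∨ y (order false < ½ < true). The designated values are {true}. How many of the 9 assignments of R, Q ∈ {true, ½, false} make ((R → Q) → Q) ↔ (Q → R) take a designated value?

Designated under: (R=true, Q=true); (R=true, Q=false).

2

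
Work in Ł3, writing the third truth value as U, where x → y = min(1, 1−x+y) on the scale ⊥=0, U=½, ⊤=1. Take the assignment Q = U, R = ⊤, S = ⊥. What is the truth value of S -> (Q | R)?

⊤

Q | R = U | ⊤ = ⊤
S -> (Q | R) = ⊥ -> ⊤ = ⊤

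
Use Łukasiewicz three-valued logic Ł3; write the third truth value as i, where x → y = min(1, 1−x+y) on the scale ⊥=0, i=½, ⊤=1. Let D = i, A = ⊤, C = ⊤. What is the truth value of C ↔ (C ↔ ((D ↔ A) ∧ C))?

i

D ↔ A = i ↔ ⊤ = i  [1 − |½−1|]
(D ↔ A) ∧ C = i ∧ ⊤ = i
C ↔ ((D ↔ A) ∧ C) = ⊤ ↔ i = i
C ↔ (C ↔ ((D ↔ A) ∧ C)) = ⊤ ↔ i = i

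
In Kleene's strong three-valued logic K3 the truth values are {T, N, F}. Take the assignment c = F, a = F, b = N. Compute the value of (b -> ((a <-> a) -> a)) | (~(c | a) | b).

a <-> a = F <-> F = T
(a <-> a) -> a = T -> F = F
b -> ((a <-> a) -> a) = N -> F = N
c | a = F | F = F
~(c | a) = ~F = T
~(c | a) | b = T | N = T
(b -> ((a <-> a) -> a)) | (~(c | a) | b) = N | T = T

T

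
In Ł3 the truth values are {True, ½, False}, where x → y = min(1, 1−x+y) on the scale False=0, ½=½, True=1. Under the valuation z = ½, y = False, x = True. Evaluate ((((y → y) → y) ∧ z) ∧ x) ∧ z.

False

y → y = False → False = True
(y → y) → y = True → False = False
((y → y) → y) ∧ z = False ∧ ½ = False
(((y → y) → y) ∧ z) ∧ x = False ∧ True = False
((((y → y) → y) ∧ z) ∧ x) ∧ z = False ∧ ½ = False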